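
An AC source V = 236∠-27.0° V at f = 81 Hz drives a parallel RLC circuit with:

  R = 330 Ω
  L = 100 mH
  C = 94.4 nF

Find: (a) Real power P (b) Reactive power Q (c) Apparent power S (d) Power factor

Step 1 — Angular frequency: ω = 2π·f = 2π·81 = 508.9 rad/s.
Step 2 — Component impedances:
  R: Z = R = 330 Ω
  L: Z = jωL = j·508.9·0.1 = 0 + j50.89 Ω
  C: Z = 1/(jωC) = -j/(ω·C) = 0 - j2.081e+04 Ω
Step 3 — Parallel combination: 1/Z_total = 1/R + 1/L + 1/C; Z_total = 7.703 + j49.83 Ω = 50.42∠81.2° Ω.
Step 4 — Source phasor: V = 236∠-27.0° V = 210.3 - j107.1 V.
Step 5 — Current: I = V / Z = -1.463 - j4.446 A = 4.681∠-108.2° A.
Step 6 — Complex power: S = V·I* = 168.8 + j1092 VA.
Step 7 — Real power: P = Re(S) = 168.8 W.
Step 8 — Reactive power: Q = Im(S) = 1092 VAR.
Step 9 — Apparent power: |S| = 1105 VA.
Step 10 — Power factor: PF = P/|S| = 0.1528 (lagging).

(a) P = 168.8 W  (b) Q = 1092 VAR  (c) S = 1105 VA  (d) PF = 0.1528 (lagging)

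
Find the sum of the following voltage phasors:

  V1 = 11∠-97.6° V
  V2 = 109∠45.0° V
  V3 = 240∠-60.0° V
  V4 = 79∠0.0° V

Step 1 — Convert each phasor to rectangular form:
  V1 = 11·(cos(-97.6°) + j·sin(-97.6°)) = -1.455 - j10.9 V
  V2 = 109·(cos(45.0°) + j·sin(45.0°)) = 77.07 + j77.07 V
  V3 = 240·(cos(-60.0°) + j·sin(-60.0°)) = 120 - j207.8 V
  V4 = 79·(cos(0.0°) + j·sin(0.0°)) = 79 V
Step 2 — Sum components: V_total = 274.6 - j141.7 V.
Step 3 — Convert to polar: |V_total| = 309 V, ∠V_total = -27.3°.

V_total = 309∠-27.3° V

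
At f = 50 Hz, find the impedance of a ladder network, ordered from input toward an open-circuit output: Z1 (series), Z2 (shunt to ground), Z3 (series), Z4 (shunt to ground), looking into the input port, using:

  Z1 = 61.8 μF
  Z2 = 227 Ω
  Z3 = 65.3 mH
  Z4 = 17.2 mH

Step 1 — Angular frequency: ω = 2π·f = 2π·50 = 314.2 rad/s.
Step 2 — Component impedances:
  Z1: Z = 1/(jωC) = -j/(ω·C) = 0 - j51.51 Ω
  Z2: Z = R = 227 Ω
  Z3: Z = jωL = j·314.2·0.0653 = 0 + j20.51 Ω
  Z4: Z = jωL = j·314.2·0.0172 = 0 + j5.404 Ω
Step 3 — Ladder network (open output): work backward from the far end, alternating series and parallel combinations. Z_in = 2.921 - j25.92 Ω = 26.09∠-83.6° Ω.

Z = 2.921 - j25.92 Ω = 26.09∠-83.6° Ω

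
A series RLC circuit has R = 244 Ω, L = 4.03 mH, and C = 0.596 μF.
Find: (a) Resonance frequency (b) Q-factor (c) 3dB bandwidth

Step 1 — Resonance: ω₀ = 1/√(LC) = 1/√(0.00403·5.96e-07) = 2.04e+04 rad/s.
Step 2 — f₀ = ω₀/(2π) = 3247 Hz.
Step 3 — Series Q: Q = ω₀L/R = 2.04e+04·0.00403/244 = 0.337.
Step 4 — Bandwidth: Δω = ω₀/Q = 6.055e+04 rad/s; BW = Δω/(2π) = 9636 Hz.

(a) f₀ = 3247 Hz  (b) Q = 0.337  (c) BW = 9636 Hz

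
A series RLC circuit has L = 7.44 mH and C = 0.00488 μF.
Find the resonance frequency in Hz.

Step 1 — Resonance condition Im(Z)=0 gives ω₀ = 1/√(LC).
Step 2 — ω₀ = 1/√(0.00744·4.88e-09) = 1.66e+05 rad/s.
Step 3 — f₀ = ω₀/(2π) = 2.641e+04 Hz.

f₀ = 2.641e+04 Hz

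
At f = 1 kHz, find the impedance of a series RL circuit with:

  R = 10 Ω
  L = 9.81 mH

Step 1 — Angular frequency: ω = 2π·f = 2π·1000 = 6283 rad/s.
Step 2 — Component impedances:
  R: Z = R = 10 Ω
  L: Z = jωL = j·6283·0.00981 = 0 + j61.64 Ω
Step 3 — Series combination: Z_total = R + L = 10 + j61.64 Ω = 62.44∠80.8° Ω.

Z = 10 + j61.64 Ω = 62.44∠80.8° Ω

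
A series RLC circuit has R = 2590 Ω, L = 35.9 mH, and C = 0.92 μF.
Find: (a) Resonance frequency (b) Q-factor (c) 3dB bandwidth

Step 1 — Resonance condition Im(Z)=0 gives ω₀ = 1/√(LC).
Step 2 — ω₀ = 1/√(0.0359·9.2e-07) = 5502 rad/s.
Step 3 — f₀ = ω₀/(2π) = 875.7 Hz.
Step 4 — Series Q: Q = ω₀L/R = 5502·0.0359/2590 = 0.07627.
Step 5 — 3dB bandwidth: Δω = ω₀/Q = 7.214e+04 rad/s; BW = Δω/(2π) = 1.148e+04 Hz.

(a) f₀ = 875.7 Hz  (b) Q = 0.07627  (c) BW = 1.148e+04 Hz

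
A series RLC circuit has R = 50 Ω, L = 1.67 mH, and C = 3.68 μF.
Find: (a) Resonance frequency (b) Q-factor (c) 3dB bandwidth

Step 1 — Resonance: ω₀ = 1/√(LC) = 1/√(0.00167·3.68e-06) = 1.276e+04 rad/s.
Step 2 — f₀ = ω₀/(2π) = 2030 Hz.
Step 3 — Series Q: Q = ω₀L/R = 1.276e+04·0.00167/50 = 0.4261.
Step 4 — Bandwidth: Δω = ω₀/Q = 2.994e+04 rad/s; BW = Δω/(2π) = 4765 Hz.

(a) f₀ = 2030 Hz  (b) Q = 0.4261  (c) BW = 4765 Hz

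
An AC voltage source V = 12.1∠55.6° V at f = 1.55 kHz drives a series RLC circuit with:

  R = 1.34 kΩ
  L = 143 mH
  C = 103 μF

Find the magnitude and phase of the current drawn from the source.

Step 1 — Angular frequency: ω = 2π·f = 2π·1550 = 9739 rad/s.
Step 2 — Component impedances:
  R: Z = R = 1340 Ω
  L: Z = jωL = j·9739·0.143 = 0 + j1393 Ω
  C: Z = 1/(jωC) = -j/(ω·C) = 0 - j0.9969 Ω
Step 3 — Series combination: Z_total = R + L + C = 1340 + j1392 Ω = 1932∠46.1° Ω.
Step 4 — Source phasor: V = 12.1∠55.6° V = 6.836 + j9.984 V.
Step 5 — Ohm's law: I = V / Z_total = (6.836 + j9.984) / (1340 + j1392) = 0.006177 + j0.001035 A.
Step 6 — Convert to polar: |I| = 0.006263 A, ∠I = 9.5°.

I = 0.006263∠9.5° A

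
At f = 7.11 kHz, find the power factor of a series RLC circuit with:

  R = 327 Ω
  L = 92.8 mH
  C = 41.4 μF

Step 1 — Angular frequency: ω = 2π·f = 2π·7110 = 4.467e+04 rad/s.
Step 2 — Component impedances:
  R: Z = R = 327 Ω
  L: Z = jωL = j·4.467e+04·0.0928 = 0 + j4146 Ω
  C: Z = 1/(jωC) = -j/(ω·C) = 0 - j0.5407 Ω
Step 3 — Series combination: Z_total = R + L + C = 327 + j4145 Ω = 4158∠85.5° Ω.
Step 4 — Power factor: PF = cos(φ) = Re(Z)/|Z| = 327/4158 = 0.07864.
Step 5 — Type: Im(Z) = 4145 ⇒ lagging (phase φ = 85.5°).

PF = 0.07864 (lagging, φ = 85.5°)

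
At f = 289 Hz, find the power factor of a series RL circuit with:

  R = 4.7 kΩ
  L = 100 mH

Step 1 — Angular frequency: ω = 2π·f = 2π·289 = 1816 rad/s.
Step 2 — Component impedances:
  R: Z = R = 4700 Ω
  L: Z = jωL = j·1816·0.1 = 0 + j181.6 Ω
Step 3 — Series combination: Z_total = R + L = 4700 + j181.6 Ω = 4704∠2.2° Ω.
Step 4 — Power factor: PF = cos(φ) = Re(Z)/|Z| = 4700/4703.5 = 0.9993.
Step 5 — Type: Im(Z) = 181.6 ⇒ lagging (phase φ = 2.2°).

PF = 0.9993 (lagging, φ = 2.2°)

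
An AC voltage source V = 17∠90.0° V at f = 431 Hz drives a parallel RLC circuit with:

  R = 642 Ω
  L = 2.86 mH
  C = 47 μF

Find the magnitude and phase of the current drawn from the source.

Step 1 — Angular frequency: ω = 2π·f = 2π·431 = 2708 rad/s.
Step 2 — Component impedances:
  R: Z = R = 642 Ω
  L: Z = jωL = j·2708·0.00286 = 0 + j7.745 Ω
  C: Z = 1/(jωC) = -j/(ω·C) = 0 - j7.857 Ω
Step 3 — Parallel combination: 1/Z_total = 1/R + 1/L + 1/C; Z_total = 268.6 + j316.7 Ω = 415.3∠49.7° Ω.
Step 4 — Source phasor: V = 17∠90.0° V = 0 + j17 V.
Step 5 — Ohm's law: I = V / Z_total = (0 + j17) / (268.6 + j316.7) = 0.03122 + j0.02648 A.
Step 6 — Convert to polar: |I| = 0.04094 A, ∠I = 40.3°.

I = 0.04094∠40.3° A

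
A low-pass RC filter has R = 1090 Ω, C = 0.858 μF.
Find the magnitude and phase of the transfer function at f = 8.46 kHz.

Step 1 — Angular frequency: ω = 2π·8460 = 5.316e+04 rad/s.
Step 2 — Transfer function: H(jω) = 1/(1 + jωRC).
Step 3 — Denominator: 1 + jωRC = 1 + j·5.316e+04·1090·8.58e-07 = 1 + j49.71.
Step 4 — H = 0.0004045 - j0.02011.
Step 5 — Magnitude: |H| = 0.02011 (-33.9 dB); phase: φ = -88.8°.

|H| = 0.02011 (-33.9 dB), φ = -88.8°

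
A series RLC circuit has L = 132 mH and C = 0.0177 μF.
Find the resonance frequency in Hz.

Step 1 — Resonance condition Im(Z)=0 gives ω₀ = 1/√(LC).
Step 2 — ω₀ = 1/√(0.132·1.77e-08) = 2.069e+04 rad/s.
Step 3 — f₀ = ω₀/(2π) = 3293 Hz.

f₀ = 3293 Hz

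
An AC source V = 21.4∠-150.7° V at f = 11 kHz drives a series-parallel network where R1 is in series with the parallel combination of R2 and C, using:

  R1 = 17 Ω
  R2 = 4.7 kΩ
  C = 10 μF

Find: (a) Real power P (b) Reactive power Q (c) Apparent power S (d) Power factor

Step 1 — Angular frequency: ω = 2π·f = 2π·1.1e+04 = 6.912e+04 rad/s.
Step 2 — Component impedances:
  R1: Z = R = 17 Ω
  R2: Z = R = 4700 Ω
  C: Z = 1/(jωC) = -j/(ω·C) = 0 - j1.447 Ω
Step 3 — Parallel branch: R2 || C = 1/(1/R2 + 1/C) = 0.0004454 - j1.447 Ω.
Step 4 — Series with R1: Z_total = R1 + (R2 || C) = 17 - j1.447 Ω = 17.06∠-4.9° Ω.
Step 5 — Source phasor: V = 21.4∠-150.7° V = -18.66 - j10.47 V.
Step 6 — Current: I = V / Z = -1.038 - j0.7044 A = 1.254∠-145.8° A.
Step 7 — Complex power: S = V·I* = 26.74 - j2.276 VA.
Step 8 — Real power: P = Re(S) = 26.74 W.
Step 9 — Reactive power: Q = Im(S) = -2.276 VAR.
Step 10 — Apparent power: |S| = 26.84 VA.
Step 11 — Power factor: PF = P/|S| = 0.9964 (leading).

(a) P = 26.74 W  (b) Q = -2.276 VAR  (c) S = 26.84 VA  (d) PF = 0.9964 (leading)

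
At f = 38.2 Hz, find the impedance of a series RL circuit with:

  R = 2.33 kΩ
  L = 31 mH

Step 1 — Angular frequency: ω = 2π·f = 2π·38.2 = 240 rad/s.
Step 2 — Component impedances:
  R: Z = R = 2330 Ω
  L: Z = jωL = j·240·0.031 = 0 + j7.441 Ω
Step 3 — Series combination: Z_total = R + L = 2330 + j7.441 Ω = 2330∠0.2° Ω.

Z = 2330 + j7.441 Ω = 2330∠0.2° Ω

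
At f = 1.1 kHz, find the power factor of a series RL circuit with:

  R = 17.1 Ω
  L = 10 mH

Step 1 — Angular frequency: ω = 2π·f = 2π·1100 = 6912 rad/s.
Step 2 — Component impedances:
  R: Z = R = 17.1 Ω
  L: Z = jωL = j·6912·0.01 = 0 + j69.12 Ω
Step 3 — Series combination: Z_total = R + L = 17.1 + j69.12 Ω = 71.2∠76.1° Ω.
Step 4 — Power factor: PF = cos(φ) = Re(Z)/|Z| = 17.1/71.2 = 0.2402.
Step 5 — Type: Im(Z) = 69.12 ⇒ lagging (phase φ = 76.1°).

PF = 0.2402 (lagging, φ = 76.1°)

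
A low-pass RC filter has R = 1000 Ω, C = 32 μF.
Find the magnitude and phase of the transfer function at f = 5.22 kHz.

Step 1 — Angular frequency: ω = 2π·5220 = 3.28e+04 rad/s.
Step 2 — Transfer function: H(jω) = 1/(1 + jωRC).
Step 3 — Denominator: 1 + jωRC = 1 + j·3.28e+04·1000·3.2e-05 = 1 + j1050.
Step 4 — H = 9.078e-07 - j0.0009528.
Step 5 — Magnitude: |H| = 0.0009528 (-60.4 dB); phase: φ = -89.9°.

|H| = 0.0009528 (-60.4 dB), φ = -89.9°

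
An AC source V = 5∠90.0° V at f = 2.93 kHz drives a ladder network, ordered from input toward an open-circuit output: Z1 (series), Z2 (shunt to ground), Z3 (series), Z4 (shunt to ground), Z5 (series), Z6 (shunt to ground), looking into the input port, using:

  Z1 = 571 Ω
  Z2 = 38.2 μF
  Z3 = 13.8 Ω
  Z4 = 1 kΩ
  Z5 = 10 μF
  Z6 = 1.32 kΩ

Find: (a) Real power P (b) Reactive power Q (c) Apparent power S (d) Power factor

Step 1 — Angular frequency: ω = 2π·f = 2π·2930 = 1.841e+04 rad/s.
Step 2 — Component impedances:
  Z1: Z = R = 571 Ω
  Z2: Z = 1/(jωC) = -j/(ω·C) = 0 - j1.422 Ω
  Z3: Z = R = 13.8 Ω
  Z4: Z = R = 1000 Ω
  Z5: Z = 1/(jωC) = -j/(ω·C) = 0 - j5.432 Ω
  Z6: Z = R = 1320 Ω
Step 3 — Ladder network (open output): work backward from the far end, alternating series and parallel combinations. Z_in = 571 - j1.422 Ω = 571∠-0.1° Ω.
Step 4 — Source phasor: V = 5∠90.0° V = 0 + j5 V.
Step 5 — Current: I = V / Z = -2.181e-05 + j0.008756 A = 0.008756∠90.1° A.
Step 6 — Complex power: S = V·I* = 0.04378 - j0.000109 VA.
Step 7 — Real power: P = Re(S) = 0.04378 W.
Step 8 — Reactive power: Q = Im(S) = -0.000109 VAR.
Step 9 — Apparent power: |S| = 0.04378 VA.
Step 10 — Power factor: PF = P/|S| = 1 (leading).

(a) P = 0.04378 W  (b) Q = -0.000109 VAR  (c) S = 0.04378 VA  (d) PF = 1 (leading)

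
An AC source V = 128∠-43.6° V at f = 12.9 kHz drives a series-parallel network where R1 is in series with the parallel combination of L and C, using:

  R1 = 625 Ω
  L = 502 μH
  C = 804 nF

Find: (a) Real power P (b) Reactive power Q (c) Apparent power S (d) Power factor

Step 1 — Angular frequency: ω = 2π·f = 2π·1.29e+04 = 8.105e+04 rad/s.
Step 2 — Component impedances:
  R1: Z = R = 625 Ω
  L: Z = jωL = j·8.105e+04·0.000502 = 0 + j40.69 Ω
  C: Z = 1/(jωC) = -j/(ω·C) = 0 - j15.35 Ω
Step 3 — Parallel branch: L || C = 1/(1/L + 1/C) = 0 - j24.64 Ω.
Step 4 — Series with R1: Z_total = R1 + (L || C) = 625 - j24.64 Ω = 625.5∠-2.3° Ω.
Step 5 — Source phasor: V = 128∠-43.6° V = 92.69 - j88.27 V.
Step 6 — Current: I = V / Z = 0.1536 - j0.1352 A = 0.2046∠-41.3° A.
Step 7 — Complex power: S = V·I* = 26.17 - j1.032 VA.
Step 8 — Real power: P = Re(S) = 26.17 W.
Step 9 — Reactive power: Q = Im(S) = -1.032 VAR.
Step 10 — Apparent power: |S| = 26.19 VA.
Step 11 — Power factor: PF = P/|S| = 0.9992 (leading).

(a) P = 26.17 W  (b) Q = -1.032 VAR  (c) S = 26.19 VA  (d) PF = 0.9992 (leading)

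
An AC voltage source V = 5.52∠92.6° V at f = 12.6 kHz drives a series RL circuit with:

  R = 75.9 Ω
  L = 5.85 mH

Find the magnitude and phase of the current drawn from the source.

Step 1 — Angular frequency: ω = 2π·f = 2π·1.26e+04 = 7.917e+04 rad/s.
Step 2 — Component impedances:
  R: Z = R = 75.9 Ω
  L: Z = jωL = j·7.917e+04·0.00585 = 0 + j463.1 Ω
Step 3 — Series combination: Z_total = R + L = 75.9 + j463.1 Ω = 469.3∠80.7° Ω.
Step 4 — Source phasor: V = 5.52∠92.6° V = -0.2504 + j5.514 V.
Step 5 — Ohm's law: I = V / Z_total = (-0.2504 + j5.514) / (75.9 + j463.1) = 0.01151 + j0.002427 A.
Step 6 — Convert to polar: |I| = 0.01176 A, ∠I = 11.9°.

I = 0.01176∠11.9° A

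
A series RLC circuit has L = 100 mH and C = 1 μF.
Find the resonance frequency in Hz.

Step 1 — Resonance condition Im(Z)=0 gives ω₀ = 1/√(LC).
Step 2 — ω₀ = 1/√(0.1·1e-06) = 3162 rad/s.
Step 3 — f₀ = ω₀/(2π) = 503.3 Hz.

f₀ = 503.3 Hz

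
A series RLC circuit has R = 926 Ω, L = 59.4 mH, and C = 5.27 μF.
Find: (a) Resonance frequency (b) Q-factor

Step 1 — Resonance condition Im(Z)=0 gives ω₀ = 1/√(LC).
Step 2 — ω₀ = 1/√(0.0594·5.27e-06) = 1787 rad/s.
Step 3 — f₀ = ω₀/(2π) = 284.5 Hz.
Step 4 — Series Q: Q = ω₀L/R = 1787·0.0594/926 = 0.1147.

(a) f₀ = 284.5 Hz  (b) Q = 0.1147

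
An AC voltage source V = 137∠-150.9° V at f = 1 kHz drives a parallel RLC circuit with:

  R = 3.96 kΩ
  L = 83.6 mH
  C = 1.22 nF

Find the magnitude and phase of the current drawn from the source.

Step 1 — Angular frequency: ω = 2π·f = 2π·1000 = 6283 rad/s.
Step 2 — Component impedances:
  R: Z = R = 3960 Ω
  L: Z = jωL = j·6283·0.0836 = 0 + j525.3 Ω
  C: Z = 1/(jωC) = -j/(ω·C) = 0 - j1.305e+05 Ω
Step 3 — Parallel combination: 1/Z_total = 1/R + 1/L + 1/C; Z_total = 69.02 + j518.2 Ω = 522.8∠82.4° Ω.
Step 4 — Source phasor: V = 137∠-150.9° V = -119.7 - j66.63 V.
Step 5 — Ohm's law: I = V / Z_total = (-119.7 - j66.63) / (69.02 + j518.2) = -0.1566 + j0.2102 A.
Step 6 — Convert to polar: |I| = 0.2621 A, ∠I = 126.7°.

I = 0.2621∠126.7° A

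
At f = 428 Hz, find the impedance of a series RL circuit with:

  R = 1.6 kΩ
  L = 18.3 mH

Step 1 — Angular frequency: ω = 2π·f = 2π·428 = 2689 rad/s.
Step 2 — Component impedances:
  R: Z = R = 1600 Ω
  L: Z = jωL = j·2689·0.0183 = 0 + j49.21 Ω
Step 3 — Series combination: Z_total = R + L = 1600 + j49.21 Ω = 1601∠1.8° Ω.

Z = 1600 + j49.21 Ω = 1601∠1.8° Ω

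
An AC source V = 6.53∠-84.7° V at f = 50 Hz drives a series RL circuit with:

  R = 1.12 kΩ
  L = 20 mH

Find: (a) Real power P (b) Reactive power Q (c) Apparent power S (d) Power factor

Step 1 — Angular frequency: ω = 2π·f = 2π·50 = 314.2 rad/s.
Step 2 — Component impedances:
  R: Z = R = 1120 Ω
  L: Z = jωL = j·314.2·0.02 = 0 + j6.283 Ω
Step 3 — Series combination: Z_total = R + L = 1120 + j6.283 Ω = 1120∠0.3° Ω.
Step 4 — Source phasor: V = 6.53∠-84.7° V = 0.6032 - j6.502 V.
Step 5 — Current: I = V / Z = 0.000506 - j0.005808 A = 0.00583∠-85.0° A.
Step 6 — Complex power: S = V·I* = 0.03807 + j0.0002136 VA.
Step 7 — Real power: P = Re(S) = 0.03807 W.
Step 8 — Reactive power: Q = Im(S) = 0.0002136 VAR.
Step 9 — Apparent power: |S| = 0.03807 VA.
Step 10 — Power factor: PF = P/|S| = 1 (lagging).

(a) P = 0.03807 W  (b) Q = 0.0002136 VAR  (c) S = 0.03807 VA  (d) PF = 1 (lagging)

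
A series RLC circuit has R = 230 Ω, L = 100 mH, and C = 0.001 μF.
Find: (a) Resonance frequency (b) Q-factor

Step 1 — Resonance condition Im(Z)=0 gives ω₀ = 1/√(LC).
Step 2 — ω₀ = 1/√(0.1·1e-09) = 1e+05 rad/s.
Step 3 — f₀ = ω₀/(2π) = 1.592e+04 Hz.
Step 4 — Series Q: Q = ω₀L/R = 1e+05·0.1/230 = 43.48.

(a) f₀ = 1.592e+04 Hz  (b) Q = 43.48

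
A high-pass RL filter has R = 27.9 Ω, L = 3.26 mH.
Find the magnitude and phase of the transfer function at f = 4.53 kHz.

Step 1 — Angular frequency: ω = 2π·4530 = 2.846e+04 rad/s.
Step 2 — Transfer function: H(jω) = jωL/(R + jωL).
Step 3 — Numerator jωL = j·92.79; denominator R + jωL = 27.9 + j92.79.
Step 4 — H = 0.9171 + j0.2758.
Step 5 — Magnitude: |H| = 0.9576 (-0.4 dB); phase: φ = 16.7°.

|H| = 0.9576 (-0.4 dB), φ = 16.7°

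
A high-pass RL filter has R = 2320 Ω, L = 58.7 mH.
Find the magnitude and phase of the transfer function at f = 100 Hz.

Step 1 — Angular frequency: ω = 2π·100 = 628.3 rad/s.
Step 2 — Transfer function: H(jω) = jωL/(R + jωL).
Step 3 — Numerator jωL = j·36.88; denominator R + jωL = 2320 + j36.88.
Step 4 — H = 0.0002527 + j0.01589.
Step 5 — Magnitude: |H| = 0.0159 (-36.0 dB); phase: φ = 89.1°.

|H| = 0.0159 (-36.0 dB), φ = 89.1°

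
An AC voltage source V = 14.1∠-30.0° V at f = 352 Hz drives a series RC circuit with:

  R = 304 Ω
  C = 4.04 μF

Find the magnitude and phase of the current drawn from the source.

Step 1 — Angular frequency: ω = 2π·f = 2π·352 = 2212 rad/s.
Step 2 — Component impedances:
  R: Z = R = 304 Ω
  C: Z = 1/(jωC) = -j/(ω·C) = 0 - j111.9 Ω
Step 3 — Series combination: Z_total = R + C = 304 - j111.9 Ω = 323.9∠-20.2° Ω.
Step 4 — Source phasor: V = 14.1∠-30.0° V = 12.21 - j7.05 V.
Step 5 — Ohm's law: I = V / Z_total = (12.21 - j7.05) / (304 - j111.9) = 0.04289 - j0.0074 A.
Step 6 — Convert to polar: |I| = 0.04353 A, ∠I = -9.8°.

I = 0.04353∠-9.8° A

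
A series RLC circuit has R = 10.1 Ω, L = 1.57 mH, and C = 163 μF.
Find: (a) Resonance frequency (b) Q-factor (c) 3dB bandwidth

Step 1 — Resonance condition Im(Z)=0 gives ω₀ = 1/√(LC).
Step 2 — ω₀ = 1/√(0.00157·0.000163) = 1977 rad/s.
Step 3 — f₀ = ω₀/(2π) = 314.6 Hz.
Step 4 — Series Q: Q = ω₀L/R = 1977·0.00157/10.1 = 0.3073.
Step 5 — 3dB bandwidth: Δω = ω₀/Q = 6433 rad/s; BW = Δω/(2π) = 1024 Hz.

(a) f₀ = 314.6 Hz  (b) Q = 0.3073  (c) BW = 1024 Hz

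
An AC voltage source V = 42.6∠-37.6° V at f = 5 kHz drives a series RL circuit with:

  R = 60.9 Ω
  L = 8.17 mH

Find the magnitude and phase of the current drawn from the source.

Step 1 — Angular frequency: ω = 2π·f = 2π·5000 = 3.142e+04 rad/s.
Step 2 — Component impedances:
  R: Z = R = 60.9 Ω
  L: Z = jωL = j·3.142e+04·0.00817 = 0 + j256.7 Ω
Step 3 — Series combination: Z_total = R + L = 60.9 + j256.7 Ω = 263.8∠76.7° Ω.
Step 4 — Source phasor: V = 42.6∠-37.6° V = 33.75 - j25.99 V.
Step 5 — Ohm's law: I = V / Z_total = (33.75 - j25.99) / (60.9 + j256.7) = -0.06633 - j0.1472 A.
Step 6 — Convert to polar: |I| = 0.1615 A, ∠I = -114.3°.

I = 0.1615∠-114.3° A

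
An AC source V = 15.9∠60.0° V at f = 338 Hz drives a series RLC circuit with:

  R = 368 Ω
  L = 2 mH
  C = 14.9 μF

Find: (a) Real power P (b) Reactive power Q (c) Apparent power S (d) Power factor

Step 1 — Angular frequency: ω = 2π·f = 2π·338 = 2124 rad/s.
Step 2 — Component impedances:
  R: Z = R = 368 Ω
  L: Z = jωL = j·2124·0.002 = 0 + j4.247 Ω
  C: Z = 1/(jωC) = -j/(ω·C) = 0 - j31.6 Ω
Step 3 — Series combination: Z_total = R + L + C = 368 - j27.35 Ω = 369∠-4.3° Ω.
Step 4 — Source phasor: V = 15.9∠60.0° V = 7.95 + j13.77 V.
Step 5 — Current: I = V / Z = 0.01872 + j0.03881 A = 0.04309∠64.3° A.
Step 6 — Complex power: S = V·I* = 0.6832 - j0.05079 VA.
Step 7 — Real power: P = Re(S) = 0.6832 W.
Step 8 — Reactive power: Q = Im(S) = -0.05079 VAR.
Step 9 — Apparent power: |S| = 0.6851 VA.
Step 10 — Power factor: PF = P/|S| = 0.9972 (leading).

(a) P = 0.6832 W  (b) Q = -0.05079 VAR  (c) S = 0.6851 VA  (d) PF = 0.9972 (leading)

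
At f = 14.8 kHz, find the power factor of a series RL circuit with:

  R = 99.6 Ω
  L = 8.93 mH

Step 1 — Angular frequency: ω = 2π·f = 2π·1.48e+04 = 9.299e+04 rad/s.
Step 2 — Component impedances:
  R: Z = R = 99.6 Ω
  L: Z = jωL = j·9.299e+04·0.00893 = 0 + j830.4 Ω
Step 3 — Series combination: Z_total = R + L = 99.6 + j830.4 Ω = 836.4∠83.2° Ω.
Step 4 — Power factor: PF = cos(φ) = Re(Z)/|Z| = 99.6/836.4 = 0.1191.
Step 5 — Type: Im(Z) = 830.4 ⇒ lagging (phase φ = 83.2°).

PF = 0.1191 (lagging, φ = 83.2°)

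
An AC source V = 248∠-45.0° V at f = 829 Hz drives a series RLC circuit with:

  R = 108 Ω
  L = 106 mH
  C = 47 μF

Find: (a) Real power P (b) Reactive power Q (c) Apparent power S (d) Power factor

Step 1 — Angular frequency: ω = 2π·f = 2π·829 = 5209 rad/s.
Step 2 — Component impedances:
  R: Z = R = 108 Ω
  L: Z = jωL = j·5209·0.106 = 0 + j552.1 Ω
  C: Z = 1/(jωC) = -j/(ω·C) = 0 - j4.085 Ω
Step 3 — Series combination: Z_total = R + L + C = 108 + j548 Ω = 558.6∠78.9° Ω.
Step 4 — Source phasor: V = 248∠-45.0° V = 175.4 - j175.4 V.
Step 5 — Current: I = V / Z = -0.2473 - j0.3687 A = 0.444∠-123.9° A.
Step 6 — Complex power: S = V·I* = 21.29 + j108 VA.
Step 7 — Real power: P = Re(S) = 21.29 W.
Step 8 — Reactive power: Q = Im(S) = 108 VAR.
Step 9 — Apparent power: |S| = 110.1 VA.
Step 10 — Power factor: PF = P/|S| = 0.1933 (lagging).

(a) P = 21.29 W  (b) Q = 108 VAR  (c) S = 110.1 VA  (d) PF = 0.1933 (lagging)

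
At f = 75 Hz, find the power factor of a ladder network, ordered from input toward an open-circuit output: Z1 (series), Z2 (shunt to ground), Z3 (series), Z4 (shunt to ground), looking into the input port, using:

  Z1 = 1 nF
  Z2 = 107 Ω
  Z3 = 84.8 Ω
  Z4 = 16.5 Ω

Step 1 — Angular frequency: ω = 2π·f = 2π·75 = 471.2 rad/s.
Step 2 — Component impedances:
  Z1: Z = 1/(jωC) = -j/(ω·C) = 0 - j2.122e+06 Ω
  Z2: Z = R = 107 Ω
  Z3: Z = R = 84.8 Ω
  Z4: Z = R = 16.5 Ω
Step 3 — Ladder network (open output): work backward from the far end, alternating series and parallel combinations. Z_in = 52.04 - j2.122e+06 Ω = 2.122e+06∠-90.0° Ω.
Step 4 — Power factor: PF = cos(φ) = Re(Z)/|Z| = 52.04/2.122e+06 = 2.452e-05.
Step 5 — Type: Im(Z) = -2.122e+06 ⇒ leading (phase φ = -90.0°).

PF = 2.452e-05 (leading, φ = -90.0°)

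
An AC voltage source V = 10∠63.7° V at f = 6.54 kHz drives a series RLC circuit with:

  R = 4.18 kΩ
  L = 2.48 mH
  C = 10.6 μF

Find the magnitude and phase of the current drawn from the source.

Step 1 — Angular frequency: ω = 2π·f = 2π·6540 = 4.109e+04 rad/s.
Step 2 — Component impedances:
  R: Z = R = 4180 Ω
  L: Z = jωL = j·4.109e+04·0.00248 = 0 + j101.9 Ω
  C: Z = 1/(jωC) = -j/(ω·C) = 0 - j2.296 Ω
Step 3 — Series combination: Z_total = R + L + C = 4180 + j99.61 Ω = 4181∠1.4° Ω.
Step 4 — Source phasor: V = 10∠63.7° V = 4.431 + j8.965 V.
Step 5 — Ohm's law: I = V / Z_total = (4.431 + j8.965) / (4180 + j99.61) = 0.00111 + j0.002118 A.
Step 6 — Convert to polar: |I| = 0.002392 A, ∠I = 62.3°.

I = 0.002392∠62.3° A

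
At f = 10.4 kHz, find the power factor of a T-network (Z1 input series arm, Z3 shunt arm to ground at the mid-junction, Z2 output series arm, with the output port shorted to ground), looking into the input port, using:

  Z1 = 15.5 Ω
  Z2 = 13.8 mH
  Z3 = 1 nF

Step 1 — Angular frequency: ω = 2π·f = 2π·1.04e+04 = 6.535e+04 rad/s.
Step 2 — Component impedances:
  Z1: Z = R = 15.5 Ω
  Z2: Z = jωL = j·6.535e+04·0.0138 = 0 + j901.8 Ω
  Z3: Z = 1/(jωC) = -j/(ω·C) = 0 - j1.53e+04 Ω
Step 3 — With the output port shorted to ground, the output series arm Z2 runs from the junction to ground; the shunt arm Z3 also runs from the junction to ground. They appear in parallel: Z3 || Z2 = 0 + j958.2 Ω.
Step 4 — Series with input arm Z1: Z_in = Z1 + (Z3 || Z2) = 15.5 + j958.2 Ω = 958.4∠89.1° Ω.
Step 5 — Power factor: PF = cos(φ) = Re(Z)/|Z| = 15.5/958.4 = 0.01617.
Step 6 — Type: Im(Z) = 958.2 ⇒ lagging (phase φ = 89.1°).

PF = 0.01617 (lagging, φ = 89.1°)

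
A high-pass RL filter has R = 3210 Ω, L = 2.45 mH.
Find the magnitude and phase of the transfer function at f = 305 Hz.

Step 1 — Angular frequency: ω = 2π·305 = 1916 rad/s.
Step 2 — Transfer function: H(jω) = jωL/(R + jωL).
Step 3 — Numerator jωL = j·4.695; denominator R + jωL = 3210 + j4.695.
Step 4 — H = 2.139e-06 + j0.001463.
Step 5 — Magnitude: |H| = 0.001463 (-56.7 dB); phase: φ = 89.9°.

|H| = 0.001463 (-56.7 dB), φ = 89.9°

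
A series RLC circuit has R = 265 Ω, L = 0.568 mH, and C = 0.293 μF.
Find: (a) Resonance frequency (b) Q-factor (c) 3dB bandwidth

Step 1 — Resonance: ω₀ = 1/√(LC) = 1/√(0.000568·2.93e-07) = 7.752e+04 rad/s.
Step 2 — f₀ = ω₀/(2π) = 1.234e+04 Hz.
Step 3 — Series Q: Q = ω₀L/R = 7.752e+04·0.000568/265 = 0.1661.
Step 4 — Bandwidth: Δω = ω₀/Q = 4.665e+05 rad/s; BW = Δω/(2π) = 7.425e+04 Hz.

(a) f₀ = 1.234e+04 Hz  (b) Q = 0.1661  (c) BW = 7.425e+04 Hz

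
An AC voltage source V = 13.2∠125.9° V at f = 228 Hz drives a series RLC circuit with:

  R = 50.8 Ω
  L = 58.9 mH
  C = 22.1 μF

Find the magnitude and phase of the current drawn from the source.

Step 1 — Angular frequency: ω = 2π·f = 2π·228 = 1433 rad/s.
Step 2 — Component impedances:
  R: Z = R = 50.8 Ω
  L: Z = jωL = j·1433·0.0589 = 0 + j84.38 Ω
  C: Z = 1/(jωC) = -j/(ω·C) = 0 - j31.59 Ω
Step 3 — Series combination: Z_total = R + L + C = 50.8 + j52.79 Ω = 73.26∠46.1° Ω.
Step 4 — Source phasor: V = 13.2∠125.9° V = -7.74 + j10.69 V.
Step 5 — Ohm's law: I = V / Z_total = (-7.74 + j10.69) / (50.8 + j52.79) = 0.03191 + j0.1773 A.
Step 6 — Convert to polar: |I| = 0.1802 A, ∠I = 79.8°.

I = 0.1802∠79.8° A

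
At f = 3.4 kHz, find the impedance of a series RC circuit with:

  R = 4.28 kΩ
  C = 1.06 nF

Step 1 — Angular frequency: ω = 2π·f = 2π·3400 = 2.136e+04 rad/s.
Step 2 — Component impedances:
  R: Z = R = 4280 Ω
  C: Z = 1/(jωC) = -j/(ω·C) = 0 - j4.416e+04 Ω
Step 3 — Series combination: Z_total = R + C = 4280 - j4.416e+04 Ω = 4.437e+04∠-84.5° Ω.

Z = 4280 - j4.416e+04 Ω = 4.437e+04∠-84.5° Ω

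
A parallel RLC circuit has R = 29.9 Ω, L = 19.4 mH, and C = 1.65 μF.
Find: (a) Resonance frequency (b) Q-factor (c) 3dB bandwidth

Step 1 — Resonance: ω₀ = 1/√(LC) = 1/√(0.0194·1.65e-06) = 5589 rad/s.
Step 2 — f₀ = ω₀/(2π) = 889.6 Hz.
Step 3 — Parallel Q: Q = R/(ω₀L) = 29.9/(5589·0.0194) = 0.2757.
Step 4 — Bandwidth: Δω = ω₀/Q = 2.027e+04 rad/s; BW = Δω/(2π) = 3226 Hz.

(a) f₀ = 889.6 Hz  (b) Q = 0.2757  (c) BW = 3226 Hz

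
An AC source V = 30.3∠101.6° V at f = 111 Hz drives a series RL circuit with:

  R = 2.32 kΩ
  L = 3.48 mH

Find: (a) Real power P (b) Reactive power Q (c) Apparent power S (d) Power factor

Step 1 — Angular frequency: ω = 2π·f = 2π·111 = 697.4 rad/s.
Step 2 — Component impedances:
  R: Z = R = 2320 Ω
  L: Z = jωL = j·697.4·0.00348 = 0 + j2.427 Ω
Step 3 — Series combination: Z_total = R + L = 2320 + j2.427 Ω = 2320∠0.1° Ω.
Step 4 — Source phasor: V = 30.3∠101.6° V = -6.093 + j29.68 V.
Step 5 — Current: I = V / Z = -0.002613 + j0.0128 A = 0.01306∠101.5° A.
Step 6 — Complex power: S = V·I* = 0.3957 + j0.000414 VA.
Step 7 — Real power: P = Re(S) = 0.3957 W.
Step 8 — Reactive power: Q = Im(S) = 0.000414 VAR.
Step 9 — Apparent power: |S| = 0.3957 VA.
Step 10 — Power factor: PF = P/|S| = 1 (lagging).

(a) P = 0.3957 W  (b) Q = 0.000414 VAR  (c) S = 0.3957 VA  (d) PF = 1 (lagging)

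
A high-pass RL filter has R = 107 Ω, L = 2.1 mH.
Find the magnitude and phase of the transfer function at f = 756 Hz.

Step 1 — Angular frequency: ω = 2π·756 = 4750 rad/s.
Step 2 — Transfer function: H(jω) = jωL/(R + jωL).
Step 3 — Numerator jωL = j·9.975; denominator R + jωL = 107 + j9.975.
Step 4 — H = 0.008616 + j0.09242.
Step 5 — Magnitude: |H| = 0.09282 (-20.6 dB); phase: φ = 84.7°.

|H| = 0.09282 (-20.6 dB), φ = 84.7°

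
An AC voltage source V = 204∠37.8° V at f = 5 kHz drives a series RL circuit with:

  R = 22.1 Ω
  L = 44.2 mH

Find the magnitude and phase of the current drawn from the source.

Step 1 — Angular frequency: ω = 2π·f = 2π·5000 = 3.142e+04 rad/s.
Step 2 — Component impedances:
  R: Z = R = 22.1 Ω
  L: Z = jωL = j·3.142e+04·0.0442 = 0 + j1389 Ω
Step 3 — Series combination: Z_total = R + L = 22.1 + j1389 Ω = 1389∠89.1° Ω.
Step 4 — Source phasor: V = 204∠37.8° V = 161.2 + j125 V.
Step 5 — Ohm's law: I = V / Z_total = (161.2 + j125) / (22.1 + j1389) = 0.09187 - j0.1146 A.
Step 6 — Convert to polar: |I| = 0.1469 A, ∠I = -51.3°.

I = 0.1469∠-51.3° A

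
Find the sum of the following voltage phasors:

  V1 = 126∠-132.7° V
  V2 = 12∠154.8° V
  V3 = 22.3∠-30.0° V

Step 1 — Convert each phasor to rectangular form:
  V1 = 126·(cos(-132.7°) + j·sin(-132.7°)) = -85.45 - j92.6 V
  V2 = 12·(cos(154.8°) + j·sin(154.8°)) = -10.86 + j5.109 V
  V3 = 22.3·(cos(-30.0°) + j·sin(-30.0°)) = 19.31 - j11.15 V
Step 2 — Sum components: V_total = -76.99 - j98.64 V.
Step 3 — Convert to polar: |V_total| = 125.1 V, ∠V_total = -128.0°.

V_total = 125.1∠-128.0° V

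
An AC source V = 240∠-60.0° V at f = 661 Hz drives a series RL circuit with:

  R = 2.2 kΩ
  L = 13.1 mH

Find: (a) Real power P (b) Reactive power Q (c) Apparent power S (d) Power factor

Step 1 — Angular frequency: ω = 2π·f = 2π·661 = 4153 rad/s.
Step 2 — Component impedances:
  R: Z = R = 2200 Ω
  L: Z = jωL = j·4153·0.0131 = 0 + j54.41 Ω
Step 3 — Series combination: Z_total = R + L = 2200 + j54.41 Ω = 2201∠1.4° Ω.
Step 4 — Source phasor: V = 240∠-60.0° V = 120 - j207.8 V.
Step 5 — Current: I = V / Z = 0.05218 - j0.09577 A = 0.1091∠-61.4° A.
Step 6 — Complex power: S = V·I* = 26.17 + j0.6471 VA.
Step 7 — Real power: P = Re(S) = 26.17 W.
Step 8 — Reactive power: Q = Im(S) = 0.6471 VAR.
Step 9 — Apparent power: |S| = 26.17 VA.
Step 10 — Power factor: PF = P/|S| = 0.9997 (lagging).

(a) P = 26.17 W  (b) Q = 0.6471 VAR  (c) S = 26.17 VA  (d) PF = 0.9997 (lagging)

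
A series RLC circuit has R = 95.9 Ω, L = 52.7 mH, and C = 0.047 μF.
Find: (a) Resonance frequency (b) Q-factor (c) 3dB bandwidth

Step 1 — Resonance: ω₀ = 1/√(LC) = 1/√(0.0527·4.7e-08) = 2.009e+04 rad/s.
Step 2 — f₀ = ω₀/(2π) = 3198 Hz.
Step 3 — Series Q: Q = ω₀L/R = 2.009e+04·0.0527/95.9 = 11.04.
Step 4 — Bandwidth: Δω = ω₀/Q = 1820 rad/s; BW = Δω/(2π) = 289.6 Hz.

(a) f₀ = 3198 Hz  (b) Q = 11.04  (c) BW = 289.6 Hz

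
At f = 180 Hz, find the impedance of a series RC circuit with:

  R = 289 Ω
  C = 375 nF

Step 1 — Angular frequency: ω = 2π·f = 2π·180 = 1131 rad/s.
Step 2 — Component impedances:
  R: Z = R = 289 Ω
  C: Z = 1/(jωC) = -j/(ω·C) = 0 - j2358 Ω
Step 3 — Series combination: Z_total = R + C = 289 - j2358 Ω = 2375∠-83.0° Ω.

Z = 289 - j2358 Ω = 2375∠-83.0° Ω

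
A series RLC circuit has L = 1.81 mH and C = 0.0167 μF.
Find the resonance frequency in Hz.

Step 1 — Resonance condition Im(Z)=0 gives ω₀ = 1/√(LC).
Step 2 — ω₀ = 1/√(0.00181·1.67e-08) = 1.819e+05 rad/s.
Step 3 — f₀ = ω₀/(2π) = 2.895e+04 Hz.

f₀ = 2.895e+04 Hz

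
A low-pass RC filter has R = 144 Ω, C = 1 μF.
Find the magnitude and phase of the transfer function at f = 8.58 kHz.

Step 1 — Angular frequency: ω = 2π·8580 = 5.391e+04 rad/s.
Step 2 — Transfer function: H(jω) = 1/(1 + jωRC).
Step 3 — Denominator: 1 + jωRC = 1 + j·5.391e+04·144·1e-06 = 1 + j7.763.
Step 4 — H = 0.01632 - j0.1267.
Step 5 — Magnitude: |H| = 0.1278 (-17.9 dB); phase: φ = -82.7°.

|H| = 0.1278 (-17.9 dB), φ = -82.7°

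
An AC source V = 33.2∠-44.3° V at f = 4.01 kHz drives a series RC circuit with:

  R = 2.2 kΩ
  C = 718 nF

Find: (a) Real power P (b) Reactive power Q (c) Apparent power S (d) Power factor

Step 1 — Angular frequency: ω = 2π·f = 2π·4010 = 2.52e+04 rad/s.
Step 2 — Component impedances:
  R: Z = R = 2200 Ω
  C: Z = 1/(jωC) = -j/(ω·C) = 0 - j55.28 Ω
Step 3 — Series combination: Z_total = R + C = 2200 - j55.28 Ω = 2201∠-1.4° Ω.
Step 4 — Source phasor: V = 33.2∠-44.3° V = 23.76 - j23.19 V.
Step 5 — Current: I = V / Z = 0.01106 - j0.01026 A = 0.01509∠-42.9° A.
Step 6 — Complex power: S = V·I* = 0.5007 - j0.01258 VA.
Step 7 — Real power: P = Re(S) = 0.5007 W.
Step 8 — Reactive power: Q = Im(S) = -0.01258 VAR.
Step 9 — Apparent power: |S| = 0.5009 VA.
Step 10 — Power factor: PF = P/|S| = 0.9997 (leading).

(a) P = 0.5007 W  (b) Q = -0.01258 VAR  (c) S = 0.5009 VA  (d) PF = 0.9997 (leading)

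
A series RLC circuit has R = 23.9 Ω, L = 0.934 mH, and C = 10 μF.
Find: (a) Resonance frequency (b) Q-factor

Step 1 — Resonance condition Im(Z)=0 gives ω₀ = 1/√(LC).
Step 2 — ω₀ = 1/√(0.000934·1e-05) = 1.035e+04 rad/s.
Step 3 — f₀ = ω₀/(2π) = 1647 Hz.
Step 4 — Series Q: Q = ω₀L/R = 1.035e+04·0.000934/23.9 = 0.4044.

(a) f₀ = 1647 Hz  (b) Q = 0.4044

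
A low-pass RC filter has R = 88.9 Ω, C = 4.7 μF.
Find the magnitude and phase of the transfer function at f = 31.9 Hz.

Step 1 — Angular frequency: ω = 2π·31.9 = 200.4 rad/s.
Step 2 — Transfer function: H(jω) = 1/(1 + jωRC).
Step 3 — Denominator: 1 + jωRC = 1 + j·200.4·88.9·4.7e-06 = 1 + j0.08375.
Step 4 — H = 0.993 - j0.08316.
Step 5 — Magnitude: |H| = 0.9965 (-0.0 dB); phase: φ = -4.8°.

|H| = 0.9965 (-0.0 dB), φ = -4.8°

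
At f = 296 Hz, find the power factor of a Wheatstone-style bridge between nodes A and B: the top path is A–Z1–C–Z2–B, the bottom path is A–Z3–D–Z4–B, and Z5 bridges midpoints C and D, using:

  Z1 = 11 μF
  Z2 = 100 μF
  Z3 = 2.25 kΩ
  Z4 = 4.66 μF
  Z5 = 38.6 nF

Step 1 — Angular frequency: ω = 2π·f = 2π·296 = 1860 rad/s.
Step 2 — Component impedances:
  Z1: Z = 1/(jωC) = -j/(ω·C) = 0 - j48.88 Ω
  Z2: Z = 1/(jωC) = -j/(ω·C) = 0 - j5.377 Ω
  Z3: Z = R = 2250 Ω
  Z4: Z = 1/(jωC) = -j/(ω·C) = 0 - j115.4 Ω
  Z5: Z = 1/(jωC) = -j/(ω·C) = 0 - j1.393e+04 Ω
Step 3 — Bridge requires nodal analysis (the Z5 bridge couples midpoints C and D, so the two paths cannot be reduced to a simple series/parallel combination). Setting node B to ground and injecting 1 A at node A, the 3-node admittance system at A, C, D solves to V_A = Z_AB = 1.299 - j54.16 Ω = 54.17∠-88.6° Ω.
Step 4 — Power factor: PF = cos(φ) = Re(Z)/|Z| = 1.299/54.17 = 0.02398.
Step 5 — Type: Im(Z) = -54.16 ⇒ leading (phase φ = -88.6°).

PF = 0.02398 (leading, φ = -88.6°)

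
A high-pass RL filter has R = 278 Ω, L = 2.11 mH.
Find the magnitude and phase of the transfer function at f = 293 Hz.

Step 1 — Angular frequency: ω = 2π·293 = 1841 rad/s.
Step 2 — Transfer function: H(jω) = jωL/(R + jωL).
Step 3 — Numerator jωL = j·3.884; denominator R + jωL = 278 + j3.884.
Step 4 — H = 0.0001952 + j0.01397.
Step 5 — Magnitude: |H| = 0.01397 (-37.1 dB); phase: φ = 89.2°.

|H| = 0.01397 (-37.1 dB), φ = 89.2°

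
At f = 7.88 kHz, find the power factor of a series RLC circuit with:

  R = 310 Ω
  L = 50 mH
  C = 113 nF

Step 1 — Angular frequency: ω = 2π·f = 2π·7880 = 4.951e+04 rad/s.
Step 2 — Component impedances:
  R: Z = R = 310 Ω
  L: Z = jωL = j·4.951e+04·0.05 = 0 + j2476 Ω
  C: Z = 1/(jωC) = -j/(ω·C) = 0 - j178.7 Ω
Step 3 — Series combination: Z_total = R + L + C = 310 + j2297 Ω = 2318∠82.3° Ω.
Step 4 — Power factor: PF = cos(φ) = Re(Z)/|Z| = 310/2317.7 = 0.1338.
Step 5 — Type: Im(Z) = 2297 ⇒ lagging (phase φ = 82.3°).

PF = 0.1338 (lagging, φ = 82.3°)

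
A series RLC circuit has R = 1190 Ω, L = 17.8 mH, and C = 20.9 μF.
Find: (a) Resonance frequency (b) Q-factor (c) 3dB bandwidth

Step 1 — Resonance: ω₀ = 1/√(LC) = 1/√(0.0178·2.09e-05) = 1640 rad/s.
Step 2 — f₀ = ω₀/(2π) = 260.9 Hz.
Step 3 — Series Q: Q = ω₀L/R = 1640·0.0178/1190 = 0.02452.
Step 4 — Bandwidth: Δω = ω₀/Q = 6.685e+04 rad/s; BW = Δω/(2π) = 1.064e+04 Hz.

(a) f₀ = 260.9 Hz  (b) Q = 0.02452  (c) BW = 1.064e+04 Hz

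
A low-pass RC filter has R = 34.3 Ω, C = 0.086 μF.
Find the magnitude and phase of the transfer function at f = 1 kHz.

Step 1 — Angular frequency: ω = 2π·1000 = 6283 rad/s.
Step 2 — Transfer function: H(jω) = 1/(1 + jωRC).
Step 3 — Denominator: 1 + jωRC = 1 + j·6283·34.3·8.6e-08 = 1 + j0.01853.
Step 4 — H = 0.9997 - j0.01853.
Step 5 — Magnitude: |H| = 0.9998 (-0.0 dB); phase: φ = -1.1°.

|H| = 0.9998 (-0.0 dB), φ = -1.1°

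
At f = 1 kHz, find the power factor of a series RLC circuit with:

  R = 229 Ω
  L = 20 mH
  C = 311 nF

Step 1 — Angular frequency: ω = 2π·f = 2π·1000 = 6283 rad/s.
Step 2 — Component impedances:
  R: Z = R = 229 Ω
  L: Z = jωL = j·6283·0.02 = 0 + j125.7 Ω
  C: Z = 1/(jωC) = -j/(ω·C) = 0 - j511.8 Ω
Step 3 — Series combination: Z_total = R + L + C = 229 - j386.1 Ω = 448.9∠-59.3° Ω.
Step 4 — Power factor: PF = cos(φ) = Re(Z)/|Z| = 229/448.9 = 0.5101.
Step 5 — Type: Im(Z) = -386.1 ⇒ leading (phase φ = -59.3°).

PF = 0.5101 (leading, φ = -59.3°)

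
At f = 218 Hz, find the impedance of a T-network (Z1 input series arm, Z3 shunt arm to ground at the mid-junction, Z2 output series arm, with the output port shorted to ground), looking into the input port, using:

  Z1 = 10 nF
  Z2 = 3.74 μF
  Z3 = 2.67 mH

Step 1 — Angular frequency: ω = 2π·f = 2π·218 = 1370 rad/s.
Step 2 — Component impedances:
  Z1: Z = 1/(jωC) = -j/(ω·C) = 0 - j7.301e+04 Ω
  Z2: Z = 1/(jωC) = -j/(ω·C) = 0 - j195.2 Ω
  Z3: Z = jωL = j·1370·0.00267 = 0 + j3.657 Ω
Step 3 — With the output port shorted to ground, the output series arm Z2 runs from the junction to ground; the shunt arm Z3 also runs from the junction to ground. They appear in parallel: Z3 || Z2 = 0 + j3.727 Ω.
Step 4 — Series with input arm Z1: Z_in = Z1 + (Z3 || Z2) = 0 - j7.3e+04 Ω = 7.3e+04∠-90.0° Ω.

Z = 0 - j7.3e+04 Ω = 7.3e+04∠-90.0° Ω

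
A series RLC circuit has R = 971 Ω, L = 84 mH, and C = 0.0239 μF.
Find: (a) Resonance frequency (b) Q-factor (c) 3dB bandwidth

Step 1 — Resonance: ω₀ = 1/√(LC) = 1/√(0.084·2.39e-08) = 2.232e+04 rad/s.
Step 2 — f₀ = ω₀/(2π) = 3552 Hz.
Step 3 — Series Q: Q = ω₀L/R = 2.232e+04·0.084/971 = 1.931.
Step 4 — Bandwidth: Δω = ω₀/Q = 1.156e+04 rad/s; BW = Δω/(2π) = 1840 Hz.

(a) f₀ = 3552 Hz  (b) Q = 1.931  (c) BW = 1840 Hz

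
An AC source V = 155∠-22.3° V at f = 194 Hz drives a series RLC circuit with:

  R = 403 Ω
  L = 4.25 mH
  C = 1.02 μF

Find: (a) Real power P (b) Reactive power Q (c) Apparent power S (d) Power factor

Step 1 — Angular frequency: ω = 2π·f = 2π·194 = 1219 rad/s.
Step 2 — Component impedances:
  R: Z = R = 403 Ω
  L: Z = jωL = j·1219·0.00425 = 0 + j5.18 Ω
  C: Z = 1/(jωC) = -j/(ω·C) = 0 - j804.3 Ω
Step 3 — Series combination: Z_total = R + L + C = 403 - j799.1 Ω = 895∠-63.2° Ω.
Step 4 — Source phasor: V = 155∠-22.3° V = 143.4 - j58.82 V.
Step 5 — Current: I = V / Z = 0.1308 + j0.1135 A = 0.1732∠40.9° A.
Step 6 — Complex power: S = V·I* = 12.09 - j23.97 VA.
Step 7 — Real power: P = Re(S) = 12.09 W.
Step 8 — Reactive power: Q = Im(S) = -23.97 VAR.
Step 9 — Apparent power: |S| = 26.84 VA.
Step 10 — Power factor: PF = P/|S| = 0.4503 (leading).

(a) P = 12.09 W  (b) Q = -23.97 VAR  (c) S = 26.84 VA  (d) PF = 0.4503 (leading)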